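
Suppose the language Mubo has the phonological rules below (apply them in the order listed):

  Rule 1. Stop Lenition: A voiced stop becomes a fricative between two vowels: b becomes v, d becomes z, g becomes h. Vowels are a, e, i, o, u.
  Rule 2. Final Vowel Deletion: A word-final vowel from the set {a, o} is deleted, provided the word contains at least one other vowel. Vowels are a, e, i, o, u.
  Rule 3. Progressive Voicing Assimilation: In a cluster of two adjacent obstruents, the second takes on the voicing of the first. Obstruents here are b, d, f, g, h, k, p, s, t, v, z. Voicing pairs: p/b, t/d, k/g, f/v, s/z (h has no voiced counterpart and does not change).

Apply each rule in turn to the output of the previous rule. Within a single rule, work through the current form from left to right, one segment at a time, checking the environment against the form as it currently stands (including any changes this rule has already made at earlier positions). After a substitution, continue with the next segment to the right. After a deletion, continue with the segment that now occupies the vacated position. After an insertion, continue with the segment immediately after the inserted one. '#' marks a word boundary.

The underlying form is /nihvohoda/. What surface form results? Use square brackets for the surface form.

Rule 1 Stop Lenition: [nihvohoda] → [nihvohoza]
Rule 2 Final Vowel Deletion: [nihvohoza] → [nihvohoz]
Rule 3 Progressive Voicing Assimilation: [nihvohoz] → [nihfohoz]

[nihfohoz]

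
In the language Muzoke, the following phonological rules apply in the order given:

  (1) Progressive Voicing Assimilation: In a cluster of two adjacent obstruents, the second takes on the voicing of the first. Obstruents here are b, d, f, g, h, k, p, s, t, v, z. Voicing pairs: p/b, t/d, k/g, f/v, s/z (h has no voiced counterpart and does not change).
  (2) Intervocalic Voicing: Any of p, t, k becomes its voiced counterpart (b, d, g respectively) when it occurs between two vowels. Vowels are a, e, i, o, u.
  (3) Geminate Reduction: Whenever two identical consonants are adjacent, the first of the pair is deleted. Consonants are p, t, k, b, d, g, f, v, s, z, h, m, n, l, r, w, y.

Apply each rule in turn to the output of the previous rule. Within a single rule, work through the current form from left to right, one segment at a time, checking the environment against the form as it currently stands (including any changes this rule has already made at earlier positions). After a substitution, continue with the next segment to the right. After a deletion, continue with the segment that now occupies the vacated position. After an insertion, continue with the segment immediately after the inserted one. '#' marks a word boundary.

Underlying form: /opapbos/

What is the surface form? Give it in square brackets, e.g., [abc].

[obapos]

(1) Progressive Voicing Assimilation: [opapbos] → [opappos]
(2) Intervocalic Voicing: [opappos] → [obappos]
(3) Geminate Reduction: [obappos] → [obapos]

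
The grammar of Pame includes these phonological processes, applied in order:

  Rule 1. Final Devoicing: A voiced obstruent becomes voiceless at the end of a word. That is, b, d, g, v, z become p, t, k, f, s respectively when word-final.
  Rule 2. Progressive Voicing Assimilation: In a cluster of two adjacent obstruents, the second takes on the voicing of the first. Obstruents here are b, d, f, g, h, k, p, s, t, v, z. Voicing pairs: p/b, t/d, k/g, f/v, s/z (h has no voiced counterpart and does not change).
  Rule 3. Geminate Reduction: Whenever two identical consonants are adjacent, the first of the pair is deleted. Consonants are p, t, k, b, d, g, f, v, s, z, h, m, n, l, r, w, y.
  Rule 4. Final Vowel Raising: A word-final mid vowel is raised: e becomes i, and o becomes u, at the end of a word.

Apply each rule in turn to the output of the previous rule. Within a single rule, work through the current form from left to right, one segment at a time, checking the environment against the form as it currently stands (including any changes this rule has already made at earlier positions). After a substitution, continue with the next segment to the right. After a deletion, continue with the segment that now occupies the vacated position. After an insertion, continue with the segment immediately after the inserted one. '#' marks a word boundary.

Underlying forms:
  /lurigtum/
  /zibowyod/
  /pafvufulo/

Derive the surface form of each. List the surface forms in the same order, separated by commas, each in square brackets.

[lurigdum], [zibowyot], [pafufulu]

/lurigtum/:
  Rule 1 Final Devoicing: no change — [lurigtum]
  Rule 2 Progressive Voicing Assimilation: [lurigtum] → [lurigdum]
  Rule 3 Geminate Reduction: no change — [lurigdum]
  Rule 4 Final Vowel Raising: no change — [lurigdum]
/zibowyod/:
  Rule 1 Final Devoicing: [zibowyod] → [zibowyot]
  Rule 2 Progressive Voicing Assimilation: no change — [zibowyot]
  Rule 3 Geminate Reduction: no change — [zibowyot]
  Rule 4 Final Vowel Raising: no change — [zibowyot]
/pafvufulo/:
  Rule 1 Final Devoicing: no change — [pafvufulo]
  Rule 2 Progressive Voicing Assimilation: [pafvufulo] → [paffufulo]
  Rule 3 Geminate Reduction: [paffufulo] → [pafufulo]
  Rule 4 Final Vowel Raising: [pafufulo] → [pafufulu]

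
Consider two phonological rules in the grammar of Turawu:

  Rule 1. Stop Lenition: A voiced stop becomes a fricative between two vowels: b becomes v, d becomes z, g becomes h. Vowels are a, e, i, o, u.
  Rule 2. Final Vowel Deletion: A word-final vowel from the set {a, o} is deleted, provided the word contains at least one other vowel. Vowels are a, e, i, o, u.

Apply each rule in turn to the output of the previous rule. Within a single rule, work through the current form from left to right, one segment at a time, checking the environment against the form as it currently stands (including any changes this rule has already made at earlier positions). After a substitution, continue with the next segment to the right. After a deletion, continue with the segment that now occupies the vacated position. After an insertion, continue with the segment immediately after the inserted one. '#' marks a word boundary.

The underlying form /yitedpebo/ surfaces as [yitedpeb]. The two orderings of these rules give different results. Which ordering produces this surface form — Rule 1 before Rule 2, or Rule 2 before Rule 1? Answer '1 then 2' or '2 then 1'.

2 then 1

Order 1 then 2:
  1 Stop Lenition: [yitedpebo] → [yitedpevo]
  2 Final Vowel Deletion: [yitedpevo] → [yitedpev]
  result: [yitedpev]
Order 2 then 1:
  2 Final Vowel Deletion: [yitedpebo] → [yitedpeb]
  1 Stop Lenition: no change — [yitedpeb]
  result: [yitedpeb]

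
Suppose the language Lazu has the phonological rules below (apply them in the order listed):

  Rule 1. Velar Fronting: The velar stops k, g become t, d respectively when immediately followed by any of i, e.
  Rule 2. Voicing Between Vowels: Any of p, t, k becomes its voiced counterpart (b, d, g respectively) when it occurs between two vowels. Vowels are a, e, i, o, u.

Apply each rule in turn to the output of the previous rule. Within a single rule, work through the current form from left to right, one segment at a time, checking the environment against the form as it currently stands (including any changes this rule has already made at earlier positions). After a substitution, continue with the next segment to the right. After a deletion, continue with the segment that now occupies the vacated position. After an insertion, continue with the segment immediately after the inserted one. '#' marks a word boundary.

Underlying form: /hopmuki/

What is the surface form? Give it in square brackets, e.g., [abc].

[hopmudi]

Rule 1 Velar Fronting: [hopmuki] → [hopmuti]
Rule 2 Voicing Between Vowels: [hopmuti] → [hopmudi]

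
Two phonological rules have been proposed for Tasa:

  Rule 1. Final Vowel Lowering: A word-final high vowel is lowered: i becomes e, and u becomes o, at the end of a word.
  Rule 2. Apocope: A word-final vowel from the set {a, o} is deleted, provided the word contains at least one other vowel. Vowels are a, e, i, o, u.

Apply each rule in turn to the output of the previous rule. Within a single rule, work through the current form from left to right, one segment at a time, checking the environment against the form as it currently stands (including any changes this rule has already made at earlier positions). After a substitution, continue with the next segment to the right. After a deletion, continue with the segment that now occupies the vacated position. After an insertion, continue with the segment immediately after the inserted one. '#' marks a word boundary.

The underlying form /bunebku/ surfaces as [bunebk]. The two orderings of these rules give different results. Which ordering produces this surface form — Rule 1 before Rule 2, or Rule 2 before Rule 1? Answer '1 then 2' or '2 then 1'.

Order 1 then 2:
  1 Final Vowel Lowering: [bunebku] → [bunebko]
  2 Apocope: [bunebko] → [bunebk]
  result: [bunebk]
Order 2 then 1:
  2 Apocope: no change — [bunebku]
  1 Final Vowel Lowering: [bunebku] → [bunebko]
  result: [bunebko]

1 then 2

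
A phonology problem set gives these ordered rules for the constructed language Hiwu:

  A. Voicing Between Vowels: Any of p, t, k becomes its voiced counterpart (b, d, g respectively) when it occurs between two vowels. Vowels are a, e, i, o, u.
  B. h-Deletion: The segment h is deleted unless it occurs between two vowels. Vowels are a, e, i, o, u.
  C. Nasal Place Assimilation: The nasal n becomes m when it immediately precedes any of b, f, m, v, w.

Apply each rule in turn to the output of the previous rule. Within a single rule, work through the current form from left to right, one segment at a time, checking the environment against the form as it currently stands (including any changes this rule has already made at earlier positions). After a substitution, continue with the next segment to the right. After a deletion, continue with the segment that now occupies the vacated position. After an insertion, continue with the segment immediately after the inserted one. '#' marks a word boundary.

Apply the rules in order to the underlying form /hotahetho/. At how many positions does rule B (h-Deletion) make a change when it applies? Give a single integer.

2

A Voicing Between Vowels: [hotahetho] → [hodahetho]
B h-Deletion: [hodahetho] → [odaheto]
C Nasal Place Assimilation: no change — [odaheto]
Rule B changed 2 position(s).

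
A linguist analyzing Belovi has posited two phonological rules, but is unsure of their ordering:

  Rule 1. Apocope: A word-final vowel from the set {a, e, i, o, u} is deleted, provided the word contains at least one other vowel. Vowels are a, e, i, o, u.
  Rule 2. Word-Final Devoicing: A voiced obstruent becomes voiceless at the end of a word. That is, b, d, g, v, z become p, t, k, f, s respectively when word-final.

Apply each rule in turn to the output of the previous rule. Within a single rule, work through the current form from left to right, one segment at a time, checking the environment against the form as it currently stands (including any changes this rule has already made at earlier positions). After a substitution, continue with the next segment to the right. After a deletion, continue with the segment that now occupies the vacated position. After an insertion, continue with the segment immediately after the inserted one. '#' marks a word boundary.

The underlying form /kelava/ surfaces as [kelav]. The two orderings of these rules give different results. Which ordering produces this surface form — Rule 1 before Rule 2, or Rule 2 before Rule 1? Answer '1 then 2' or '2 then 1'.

2 then 1

Order 1 then 2:
  1 Apocope: [kelava] → [kelav]
  2 Word-Final Devoicing: [kelav] → [kelaf]
  result: [kelaf]
Order 2 then 1:
  2 Word-Final Devoicing: no change — [kelava]
  1 Apocope: [kelava] → [kelav]
  result: [kelav]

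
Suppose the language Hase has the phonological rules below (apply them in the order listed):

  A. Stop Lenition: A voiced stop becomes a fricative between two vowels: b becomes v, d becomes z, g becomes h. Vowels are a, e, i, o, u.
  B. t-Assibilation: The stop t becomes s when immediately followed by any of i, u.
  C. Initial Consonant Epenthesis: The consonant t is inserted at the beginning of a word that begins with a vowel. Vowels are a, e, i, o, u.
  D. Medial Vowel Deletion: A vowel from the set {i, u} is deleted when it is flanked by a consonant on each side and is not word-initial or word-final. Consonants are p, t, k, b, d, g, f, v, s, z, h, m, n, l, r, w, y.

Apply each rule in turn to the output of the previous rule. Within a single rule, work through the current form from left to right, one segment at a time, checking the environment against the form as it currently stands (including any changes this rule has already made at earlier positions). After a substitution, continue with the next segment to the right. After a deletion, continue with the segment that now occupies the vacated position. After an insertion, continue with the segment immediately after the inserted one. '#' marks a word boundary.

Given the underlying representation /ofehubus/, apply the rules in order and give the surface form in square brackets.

A Stop Lenition: [ofehubus] → [ofehuvus]
B t-Assibilation: no change — [ofehuvus]
C Initial Consonant Epenthesis: [ofehuvus] → [tofehuvus]
D Medial Vowel Deletion: [tofehuvus] → [tofehvs]

[tofehvs]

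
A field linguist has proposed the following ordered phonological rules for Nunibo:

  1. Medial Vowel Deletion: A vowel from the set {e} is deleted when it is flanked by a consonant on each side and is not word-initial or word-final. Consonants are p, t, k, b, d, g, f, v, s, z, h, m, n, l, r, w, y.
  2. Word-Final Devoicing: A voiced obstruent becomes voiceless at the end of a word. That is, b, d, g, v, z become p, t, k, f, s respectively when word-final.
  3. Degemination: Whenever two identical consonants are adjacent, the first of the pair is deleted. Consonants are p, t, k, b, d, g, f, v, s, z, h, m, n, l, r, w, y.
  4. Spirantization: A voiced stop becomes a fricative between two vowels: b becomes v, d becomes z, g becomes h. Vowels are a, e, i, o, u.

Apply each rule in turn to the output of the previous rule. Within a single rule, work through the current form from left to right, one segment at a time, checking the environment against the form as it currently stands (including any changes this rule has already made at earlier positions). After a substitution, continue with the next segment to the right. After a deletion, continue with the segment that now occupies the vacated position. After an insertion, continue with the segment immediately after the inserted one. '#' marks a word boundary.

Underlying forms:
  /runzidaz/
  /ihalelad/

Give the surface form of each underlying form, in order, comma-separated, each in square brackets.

[runzizas], [ihalat]

/runzidaz/:
  1 Medial Vowel Deletion: no change — [runzidaz]
  2 Word-Final Devoicing: [runzidaz] → [runzidas]
  3 Degemination: no change — [runzidas]
  4 Spirantization: [runzidas] → [runzizas]
/ihalelad/:
  1 Medial Vowel Deletion: [ihalelad] → [ihallad]
  2 Word-Final Devoicing: [ihallad] → [ihallat]
  3 Degemination: [ihallat] → [ihalat]
  4 Spirantization: no change — [ihalat]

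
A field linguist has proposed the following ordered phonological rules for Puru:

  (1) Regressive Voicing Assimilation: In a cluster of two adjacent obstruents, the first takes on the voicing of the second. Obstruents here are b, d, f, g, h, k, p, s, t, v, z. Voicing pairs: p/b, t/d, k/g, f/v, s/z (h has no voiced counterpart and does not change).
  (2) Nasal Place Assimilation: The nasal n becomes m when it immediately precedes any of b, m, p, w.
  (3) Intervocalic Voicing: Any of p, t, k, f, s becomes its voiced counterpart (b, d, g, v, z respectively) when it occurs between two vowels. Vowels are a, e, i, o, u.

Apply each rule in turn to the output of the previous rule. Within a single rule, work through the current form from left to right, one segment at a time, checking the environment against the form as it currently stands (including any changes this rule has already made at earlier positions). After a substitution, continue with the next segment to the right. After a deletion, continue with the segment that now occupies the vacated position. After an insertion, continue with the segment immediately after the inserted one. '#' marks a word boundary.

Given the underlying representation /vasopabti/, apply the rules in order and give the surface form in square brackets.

[vazobapti]

(1) Regressive Voicing Assimilation: [vasopabti] → [vasopapti]
(2) Nasal Place Assimilation: no change — [vasopapti]
(3) Intervocalic Voicing: [vasopapti] → [vazobapti]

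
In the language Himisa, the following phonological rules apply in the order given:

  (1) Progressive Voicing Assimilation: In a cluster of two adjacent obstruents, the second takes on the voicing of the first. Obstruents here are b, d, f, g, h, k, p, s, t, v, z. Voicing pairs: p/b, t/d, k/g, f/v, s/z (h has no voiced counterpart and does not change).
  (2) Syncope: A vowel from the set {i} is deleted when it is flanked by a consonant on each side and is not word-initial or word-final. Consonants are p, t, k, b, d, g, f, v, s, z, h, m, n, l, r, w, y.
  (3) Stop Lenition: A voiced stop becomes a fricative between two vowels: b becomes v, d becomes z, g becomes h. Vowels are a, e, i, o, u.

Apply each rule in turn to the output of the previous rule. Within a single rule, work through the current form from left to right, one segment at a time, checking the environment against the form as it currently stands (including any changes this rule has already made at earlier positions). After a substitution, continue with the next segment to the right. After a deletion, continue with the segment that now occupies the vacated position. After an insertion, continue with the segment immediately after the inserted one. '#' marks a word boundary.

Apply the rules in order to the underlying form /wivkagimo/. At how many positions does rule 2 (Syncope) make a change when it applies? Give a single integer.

(1) Progressive Voicing Assimilation: [wivkagimo] → [wivgagimo]
(2) Syncope: [wivgagimo] → [wvgagmo]
(3) Stop Lenition: no change — [wvgagmo]
Rule 2 changed 2 position(s).

2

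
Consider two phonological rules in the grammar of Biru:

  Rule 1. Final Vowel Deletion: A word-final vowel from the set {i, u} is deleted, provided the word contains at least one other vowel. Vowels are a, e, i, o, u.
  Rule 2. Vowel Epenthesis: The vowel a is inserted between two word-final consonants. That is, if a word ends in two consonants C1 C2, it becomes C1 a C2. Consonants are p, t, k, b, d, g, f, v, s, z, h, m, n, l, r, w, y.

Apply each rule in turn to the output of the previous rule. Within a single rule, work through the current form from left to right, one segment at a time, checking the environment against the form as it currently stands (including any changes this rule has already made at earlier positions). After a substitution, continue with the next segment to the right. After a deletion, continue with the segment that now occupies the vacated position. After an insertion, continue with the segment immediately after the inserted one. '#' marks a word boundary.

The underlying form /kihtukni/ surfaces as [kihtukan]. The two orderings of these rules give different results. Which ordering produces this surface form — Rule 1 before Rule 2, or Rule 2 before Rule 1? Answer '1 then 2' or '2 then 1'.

Order 1 then 2:
  1 Final Vowel Deletion: [kihtukni] → [kihtukn]
  2 Vowel Epenthesis: [kihtukn] → [kihtukan]
  result: [kihtukan]
Order 2 then 1:
  2 Vowel Epenthesis: no change — [kihtukni]
  1 Final Vowel Deletion: [kihtukni] → [kihtukn]
  result: [kihtukn]

1 then 2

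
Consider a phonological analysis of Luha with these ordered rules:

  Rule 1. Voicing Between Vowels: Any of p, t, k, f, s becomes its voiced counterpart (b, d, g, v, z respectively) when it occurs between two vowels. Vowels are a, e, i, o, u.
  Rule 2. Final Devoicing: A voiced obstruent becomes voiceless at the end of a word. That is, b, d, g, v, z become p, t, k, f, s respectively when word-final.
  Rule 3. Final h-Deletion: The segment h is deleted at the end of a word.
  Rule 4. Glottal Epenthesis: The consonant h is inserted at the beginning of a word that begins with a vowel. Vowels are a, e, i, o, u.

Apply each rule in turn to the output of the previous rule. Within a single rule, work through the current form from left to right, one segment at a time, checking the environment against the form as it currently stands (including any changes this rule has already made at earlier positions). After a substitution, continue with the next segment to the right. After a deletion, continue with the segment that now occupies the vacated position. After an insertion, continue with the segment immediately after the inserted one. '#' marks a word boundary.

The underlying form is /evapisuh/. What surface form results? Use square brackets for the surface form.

[hevabizu]

Rule 1 Voicing Between Vowels: [evapisuh] → [evabizuh]
Rule 2 Final Devoicing: no change — [evabizuh]
Rule 3 Final h-Deletion: [evabizuh] → [evabizu]
Rule 4 Glottal Epenthesis: [evabizu] → [hevabizu]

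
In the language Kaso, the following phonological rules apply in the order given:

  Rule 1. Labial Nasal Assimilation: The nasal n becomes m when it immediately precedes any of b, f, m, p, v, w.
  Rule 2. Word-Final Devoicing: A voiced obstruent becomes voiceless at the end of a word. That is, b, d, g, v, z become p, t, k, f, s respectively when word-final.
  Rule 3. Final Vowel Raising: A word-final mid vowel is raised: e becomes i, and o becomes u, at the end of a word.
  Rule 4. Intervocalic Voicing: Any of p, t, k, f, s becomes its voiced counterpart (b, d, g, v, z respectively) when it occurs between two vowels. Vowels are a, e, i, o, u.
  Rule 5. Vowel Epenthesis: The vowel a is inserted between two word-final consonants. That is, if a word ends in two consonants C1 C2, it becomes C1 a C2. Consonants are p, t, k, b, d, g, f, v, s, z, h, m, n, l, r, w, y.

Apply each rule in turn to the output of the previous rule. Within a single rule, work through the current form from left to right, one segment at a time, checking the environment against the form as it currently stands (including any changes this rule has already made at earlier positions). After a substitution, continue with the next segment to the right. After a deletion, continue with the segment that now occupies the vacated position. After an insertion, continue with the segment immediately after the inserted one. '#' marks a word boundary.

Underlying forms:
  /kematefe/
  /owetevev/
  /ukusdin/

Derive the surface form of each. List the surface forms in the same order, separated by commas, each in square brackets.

[kemadevi], [owedevef], [ugusdin]

/kematefe/:
  Rule 1 Labial Nasal Assimilation: no change — [kematefe]
  Rule 2 Word-Final Devoicing: no change — [kematefe]
  Rule 3 Final Vowel Raising: [kematefe] → [kematefi]
  Rule 4 Intervocalic Voicing: [kematefi] → [kemadevi]
  Rule 5 Vowel Epenthesis: no change — [kemadevi]
/owetevev/:
  Rule 1 Labial Nasal Assimilation: no change — [owetevev]
  Rule 2 Word-Final Devoicing: [owetevev] → [owetevef]
  Rule 3 Final Vowel Raising: no change — [owetevef]
  Rule 4 Intervocalic Voicing: [owetevef] → [owedevef]
  Rule 5 Vowel Epenthesis: no change — [owedevef]
/ukusdin/:
  Rule 1 Labial Nasal Assimilation: no change — [ukusdin]
  Rule 2 Word-Final Devoicing: no change — [ukusdin]
  Rule 3 Final Vowel Raising: no change — [ukusdin]
  Rule 4 Intervocalic Voicing: [ukusdin] → [ugusdin]
  Rule 5 Vowel Epenthesis: no change — [ugusdin]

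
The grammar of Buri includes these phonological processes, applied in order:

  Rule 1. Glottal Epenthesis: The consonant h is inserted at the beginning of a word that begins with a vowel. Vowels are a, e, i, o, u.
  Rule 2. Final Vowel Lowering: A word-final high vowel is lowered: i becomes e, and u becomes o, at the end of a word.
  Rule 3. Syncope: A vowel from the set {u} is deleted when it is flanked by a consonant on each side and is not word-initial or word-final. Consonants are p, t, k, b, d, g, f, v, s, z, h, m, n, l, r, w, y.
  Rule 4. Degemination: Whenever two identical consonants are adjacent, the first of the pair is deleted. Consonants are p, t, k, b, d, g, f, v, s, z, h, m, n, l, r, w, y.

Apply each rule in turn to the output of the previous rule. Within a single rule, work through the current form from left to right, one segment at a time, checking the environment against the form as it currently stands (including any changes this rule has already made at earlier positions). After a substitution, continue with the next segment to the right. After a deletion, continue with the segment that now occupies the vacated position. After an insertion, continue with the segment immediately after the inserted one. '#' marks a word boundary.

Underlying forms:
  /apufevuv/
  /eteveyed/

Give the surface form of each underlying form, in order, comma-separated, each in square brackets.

/apufevuv/:
  Rule 1 Glottal Epenthesis: [apufevuv] → [hapufevuv]
  Rule 2 Final Vowel Lowering: no change — [hapufevuv]
  Rule 3 Syncope: [hapufevuv] → [hapfevv]
  Rule 4 Degemination: [hapfevv] → [hapfev]
/eteveyed/:
  Rule 1 Glottal Epenthesis: [eteveyed] → [heteveyed]
  Rule 2 Final Vowel Lowering: no change — [heteveyed]
  Rule 3 Syncope: no change — [heteveyed]
  Rule 4 Degemination: no change — [heteveyed]

[hapfev], [heteveyed]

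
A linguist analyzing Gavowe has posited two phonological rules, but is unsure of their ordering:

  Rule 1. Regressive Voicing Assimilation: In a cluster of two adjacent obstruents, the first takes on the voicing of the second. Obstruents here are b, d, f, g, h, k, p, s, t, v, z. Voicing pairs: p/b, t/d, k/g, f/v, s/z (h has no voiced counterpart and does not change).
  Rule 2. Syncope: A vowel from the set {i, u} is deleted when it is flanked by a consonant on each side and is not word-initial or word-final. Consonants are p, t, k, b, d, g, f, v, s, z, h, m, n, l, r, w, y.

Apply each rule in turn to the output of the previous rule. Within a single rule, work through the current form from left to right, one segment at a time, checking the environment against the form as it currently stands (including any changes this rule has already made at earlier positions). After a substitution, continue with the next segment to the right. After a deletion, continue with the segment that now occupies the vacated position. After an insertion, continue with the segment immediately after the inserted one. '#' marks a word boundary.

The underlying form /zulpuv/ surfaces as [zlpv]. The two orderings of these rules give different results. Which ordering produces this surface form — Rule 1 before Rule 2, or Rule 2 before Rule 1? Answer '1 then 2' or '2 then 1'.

1 then 2

Order 1 then 2:
  1 Regressive Voicing Assimilation: no change — [zulpuv]
  2 Syncope: [zulpuv] → [zlpv]
  result: [zlpv]
Order 2 then 1:
  2 Syncope: [zulpuv] → [zlpv]
  1 Regressive Voicing Assimilation: [zlpv] → [zlbv]
  result: [zlbv]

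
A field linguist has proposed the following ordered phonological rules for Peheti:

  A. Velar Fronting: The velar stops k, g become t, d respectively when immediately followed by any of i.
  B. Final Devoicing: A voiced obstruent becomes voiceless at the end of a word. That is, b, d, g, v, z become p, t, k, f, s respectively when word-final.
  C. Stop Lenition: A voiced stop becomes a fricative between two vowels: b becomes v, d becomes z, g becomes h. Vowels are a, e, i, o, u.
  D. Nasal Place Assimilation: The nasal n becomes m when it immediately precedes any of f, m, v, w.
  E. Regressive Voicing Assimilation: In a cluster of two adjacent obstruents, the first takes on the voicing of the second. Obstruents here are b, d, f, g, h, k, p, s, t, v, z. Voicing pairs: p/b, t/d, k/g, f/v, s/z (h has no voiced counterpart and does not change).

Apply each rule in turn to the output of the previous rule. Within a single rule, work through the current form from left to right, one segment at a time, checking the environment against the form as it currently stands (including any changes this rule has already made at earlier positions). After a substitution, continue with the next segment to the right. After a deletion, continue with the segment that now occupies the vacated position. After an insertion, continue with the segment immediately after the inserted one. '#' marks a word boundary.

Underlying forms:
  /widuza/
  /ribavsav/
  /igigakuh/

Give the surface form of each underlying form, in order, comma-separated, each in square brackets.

/widuza/:
  A Velar Fronting: no change — [widuza]
  B Final Devoicing: no change — [widuza]
  C Stop Lenition: [widuza] → [wizuza]
  D Nasal Place Assimilation: no change — [wizuza]
  E Regressive Voicing Assimilation: no change — [wizuza]
/ribavsav/:
  A Velar Fronting: no change — [ribavsav]
  B Final Devoicing: [ribavsav] → [ribavsaf]
  C Stop Lenition: [ribavsaf] → [rivavsaf]
  D Nasal Place Assimilation: no change — [rivavsaf]
  E Regressive Voicing Assimilation: [rivavsaf] → [rivafsaf]
/igigakuh/:
  A Velar Fronting: [igigakuh] → [idigakuh]
  B Final Devoicing: no change — [idigakuh]
  C Stop Lenition: [idigakuh] → [izihakuh]
  D Nasal Place Assimilation: no change — [izihakuh]
  E Regressive Voicing Assimilation: no change — [izihakuh]

[wizuza], [rivafsaf], [izihakuh]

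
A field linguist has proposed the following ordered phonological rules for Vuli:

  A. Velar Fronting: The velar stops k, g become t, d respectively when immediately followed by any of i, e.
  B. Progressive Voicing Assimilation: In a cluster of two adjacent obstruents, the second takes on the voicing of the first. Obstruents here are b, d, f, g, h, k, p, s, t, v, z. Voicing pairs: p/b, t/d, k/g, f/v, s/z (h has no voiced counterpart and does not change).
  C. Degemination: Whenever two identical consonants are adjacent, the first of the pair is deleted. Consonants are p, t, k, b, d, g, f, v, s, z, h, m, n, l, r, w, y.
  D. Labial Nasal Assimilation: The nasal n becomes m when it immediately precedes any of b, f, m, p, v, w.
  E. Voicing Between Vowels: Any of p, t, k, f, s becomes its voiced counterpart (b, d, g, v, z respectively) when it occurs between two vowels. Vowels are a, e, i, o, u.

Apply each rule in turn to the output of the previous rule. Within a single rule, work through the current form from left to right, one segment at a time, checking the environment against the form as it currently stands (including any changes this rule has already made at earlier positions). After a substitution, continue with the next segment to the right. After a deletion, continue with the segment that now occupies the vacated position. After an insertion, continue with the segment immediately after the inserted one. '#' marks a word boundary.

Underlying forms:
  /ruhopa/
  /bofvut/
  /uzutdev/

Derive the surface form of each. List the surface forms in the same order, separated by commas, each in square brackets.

/ruhopa/:
  A Velar Fronting: no change — [ruhopa]
  B Progressive Voicing Assimilation: no change — [ruhopa]
  C Degemination: no change — [ruhopa]
  D Labial Nasal Assimilation: no change — [ruhopa]
  E Voicing Between Vowels: [ruhopa] → [ruhoba]
/bofvut/:
  A Velar Fronting: no change — [bofvut]
  B Progressive Voicing Assimilation: [bofvut] → [boffut]
  C Degemination: [boffut] → [bofut]
  D Labial Nasal Assimilation: no change — [bofut]
  E Voicing Between Vowels: [bofut] → [bovut]
/uzutdev/:
  A Velar Fronting: no change — [uzutdev]
  B Progressive Voicing Assimilation: [uzutdev] → [uzuttev]
  C Degemination: [uzuttev] → [uzutev]
  D Labial Nasal Assimilation: no change — [uzutev]
  E Voicing Between Vowels: [uzutev] → [uzudev]

[ruhoba], [bovut], [uzudev]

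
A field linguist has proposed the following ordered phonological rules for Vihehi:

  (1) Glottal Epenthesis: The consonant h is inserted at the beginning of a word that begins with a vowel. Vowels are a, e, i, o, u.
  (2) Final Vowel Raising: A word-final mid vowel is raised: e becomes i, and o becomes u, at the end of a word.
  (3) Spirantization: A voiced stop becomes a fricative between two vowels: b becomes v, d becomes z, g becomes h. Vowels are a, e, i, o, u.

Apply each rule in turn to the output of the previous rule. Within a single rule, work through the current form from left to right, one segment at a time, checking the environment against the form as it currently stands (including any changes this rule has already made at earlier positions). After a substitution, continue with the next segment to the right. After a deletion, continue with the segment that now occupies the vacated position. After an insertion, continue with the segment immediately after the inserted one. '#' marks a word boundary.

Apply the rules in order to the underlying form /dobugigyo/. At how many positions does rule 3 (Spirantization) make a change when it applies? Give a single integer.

(1) Glottal Epenthesis: no change — [dobugigyo]
(2) Final Vowel Raising: [dobugigyo] → [dobugigyu]
(3) Spirantization: [dobugigyu] → [dovuhigyu]
Rule 3 changed 2 position(s).

2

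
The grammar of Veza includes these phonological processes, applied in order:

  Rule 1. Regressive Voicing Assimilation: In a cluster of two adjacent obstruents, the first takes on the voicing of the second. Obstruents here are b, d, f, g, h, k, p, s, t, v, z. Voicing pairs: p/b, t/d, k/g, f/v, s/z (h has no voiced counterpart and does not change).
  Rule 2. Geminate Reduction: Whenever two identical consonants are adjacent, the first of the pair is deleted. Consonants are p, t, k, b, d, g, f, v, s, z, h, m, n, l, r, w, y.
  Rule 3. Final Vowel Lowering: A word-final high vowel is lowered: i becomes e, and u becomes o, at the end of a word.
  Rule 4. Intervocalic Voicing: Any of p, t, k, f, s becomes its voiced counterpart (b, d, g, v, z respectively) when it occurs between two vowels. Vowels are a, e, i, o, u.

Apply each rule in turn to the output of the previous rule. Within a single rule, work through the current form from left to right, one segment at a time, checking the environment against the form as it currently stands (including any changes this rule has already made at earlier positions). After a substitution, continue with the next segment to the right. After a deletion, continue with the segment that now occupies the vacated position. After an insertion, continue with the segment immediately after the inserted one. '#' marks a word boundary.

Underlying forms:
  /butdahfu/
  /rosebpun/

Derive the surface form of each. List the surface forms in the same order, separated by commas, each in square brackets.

/butdahfu/:
  Rule 1 Regressive Voicing Assimilation: [butdahfu] → [buddahfu]
  Rule 2 Geminate Reduction: [buddahfu] → [budahfu]
  Rule 3 Final Vowel Lowering: [budahfu] → [budahfo]
  Rule 4 Intervocalic Voicing: no change — [budahfo]
/rosebpun/:
  Rule 1 Regressive Voicing Assimilation: [rosebpun] → [roseppun]
  Rule 2 Geminate Reduction: [roseppun] → [rosepun]
  Rule 3 Final Vowel Lowering: no change — [rosepun]
  Rule 4 Intervocalic Voicing: [rosepun] → [rozebun]

[budahfo], [rozebun]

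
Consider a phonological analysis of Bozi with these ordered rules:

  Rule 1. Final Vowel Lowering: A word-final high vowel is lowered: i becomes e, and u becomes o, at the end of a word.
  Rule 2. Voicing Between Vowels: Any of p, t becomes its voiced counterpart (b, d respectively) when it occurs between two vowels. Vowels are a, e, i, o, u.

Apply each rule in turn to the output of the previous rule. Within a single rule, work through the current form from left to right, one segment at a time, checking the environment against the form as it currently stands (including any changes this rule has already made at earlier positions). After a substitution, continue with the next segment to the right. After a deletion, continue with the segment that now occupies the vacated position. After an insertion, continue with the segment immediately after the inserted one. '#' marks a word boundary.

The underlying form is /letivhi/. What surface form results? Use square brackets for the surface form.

[ledivhe]

Rule 1 Final Vowel Lowering: [letivhi] → [letivhe]
Rule 2 Voicing Between Vowels: [letivhe] → [ledivhe]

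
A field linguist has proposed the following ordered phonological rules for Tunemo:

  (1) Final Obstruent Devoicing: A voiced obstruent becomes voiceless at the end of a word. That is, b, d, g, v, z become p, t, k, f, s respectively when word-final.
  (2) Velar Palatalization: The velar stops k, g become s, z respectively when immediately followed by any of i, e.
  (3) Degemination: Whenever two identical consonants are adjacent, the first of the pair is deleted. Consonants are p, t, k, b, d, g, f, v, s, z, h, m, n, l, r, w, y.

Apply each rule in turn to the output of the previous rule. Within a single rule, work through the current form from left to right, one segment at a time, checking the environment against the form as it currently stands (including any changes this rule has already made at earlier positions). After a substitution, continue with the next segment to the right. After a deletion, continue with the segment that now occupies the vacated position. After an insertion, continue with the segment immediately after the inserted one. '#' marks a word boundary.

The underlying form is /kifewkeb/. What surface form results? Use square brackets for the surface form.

(1) Final Obstruent Devoicing: [kifewkeb] → [kifewkep]
(2) Velar Palatalization: [kifewkep] → [sifewsep]
(3) Degemination: no change — [sifewsep]

[sifewsep]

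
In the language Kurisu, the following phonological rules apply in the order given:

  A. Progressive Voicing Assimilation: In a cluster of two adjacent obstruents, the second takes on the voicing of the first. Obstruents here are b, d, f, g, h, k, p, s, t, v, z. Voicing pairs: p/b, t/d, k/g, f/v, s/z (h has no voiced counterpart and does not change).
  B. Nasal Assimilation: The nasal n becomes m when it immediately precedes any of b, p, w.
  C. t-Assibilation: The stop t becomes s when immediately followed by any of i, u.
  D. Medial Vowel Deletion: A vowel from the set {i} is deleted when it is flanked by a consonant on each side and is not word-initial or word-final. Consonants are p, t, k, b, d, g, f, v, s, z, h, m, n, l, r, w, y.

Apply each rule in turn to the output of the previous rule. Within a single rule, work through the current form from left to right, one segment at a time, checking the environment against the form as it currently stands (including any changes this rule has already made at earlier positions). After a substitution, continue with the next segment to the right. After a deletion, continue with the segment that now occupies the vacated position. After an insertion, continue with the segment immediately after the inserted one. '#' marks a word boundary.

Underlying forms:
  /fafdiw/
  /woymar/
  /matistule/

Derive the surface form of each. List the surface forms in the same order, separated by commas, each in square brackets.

[fafsw], [woymar], [masssule]

/fafdiw/:
  A Progressive Voicing Assimilation: [fafdiw] → [faftiw]
  B Nasal Assimilation: no change — [faftiw]
  C t-Assibilation: [faftiw] → [fafsiw]
  D Medial Vowel Deletion: [fafsiw] → [fafsw]
/woymar/:
  A Progressive Voicing Assimilation: no change — [woymar]
  B Nasal Assimilation: no change — [woymar]
  C t-Assibilation: no change — [woymar]
  D Medial Vowel Deletion: no change — [woymar]
/matistule/:
  A Progressive Voicing Assimilation: no change — [matistule]
  B Nasal Assimilation: no change — [matistule]
  C t-Assibilation: [matistule] → [masissule]
  D Medial Vowel Deletion: [masissule] → [masssule]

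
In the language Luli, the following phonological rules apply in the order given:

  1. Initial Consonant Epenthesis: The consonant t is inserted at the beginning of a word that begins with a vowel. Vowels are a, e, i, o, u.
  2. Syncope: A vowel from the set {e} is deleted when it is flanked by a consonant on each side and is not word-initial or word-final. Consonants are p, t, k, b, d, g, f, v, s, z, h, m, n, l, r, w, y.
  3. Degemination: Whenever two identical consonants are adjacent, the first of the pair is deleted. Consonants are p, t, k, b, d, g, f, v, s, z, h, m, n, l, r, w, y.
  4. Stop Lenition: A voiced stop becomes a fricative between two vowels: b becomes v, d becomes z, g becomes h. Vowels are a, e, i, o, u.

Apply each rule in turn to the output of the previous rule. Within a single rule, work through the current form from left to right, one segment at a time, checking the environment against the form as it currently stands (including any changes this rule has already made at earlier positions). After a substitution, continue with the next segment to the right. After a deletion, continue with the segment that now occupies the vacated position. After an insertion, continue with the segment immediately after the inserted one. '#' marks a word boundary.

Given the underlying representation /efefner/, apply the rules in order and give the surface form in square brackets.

[tfnr]

1 Initial Consonant Epenthesis: [efefner] → [tefefner]
2 Syncope: [tefefner] → [tffnr]
3 Degemination: [tffnr] → [tfnr]
4 Stop Lenition: no change — [tfnr]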